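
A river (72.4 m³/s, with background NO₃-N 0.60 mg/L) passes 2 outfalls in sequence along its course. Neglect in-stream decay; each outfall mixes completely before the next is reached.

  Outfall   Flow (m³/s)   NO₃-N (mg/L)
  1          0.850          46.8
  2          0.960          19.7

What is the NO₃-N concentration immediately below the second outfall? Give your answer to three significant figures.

After outfall 1: Q = 72.40 + 0.8500 = 73.25 m³/s; C = (72.40·0.6000 + 0.8500·46.80)/73.25 = 1.136 mg/L.
After outfall 2: Q = 73.25 + 0.9600 = 74.21 m³/s; C = (73.25·1.136 + 0.9600·19.70)/74.21 = 1.376 mg/L.

1.38 mg/L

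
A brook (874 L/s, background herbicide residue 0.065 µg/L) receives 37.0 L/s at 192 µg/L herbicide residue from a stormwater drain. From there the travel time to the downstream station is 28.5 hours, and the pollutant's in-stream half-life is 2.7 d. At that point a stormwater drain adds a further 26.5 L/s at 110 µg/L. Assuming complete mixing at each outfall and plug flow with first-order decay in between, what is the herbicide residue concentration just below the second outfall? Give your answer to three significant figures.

8.74 µg/L

Mixed concentration C = ΣQC/ΣQ = (874.0·0.06500 + 37.00·192.0) / 911.0 = 7161/911.0 = 7.860 µg/L; combined flow 911.0 L/s.
Half-life 2.7 d → k = ln 2 / 2.7 = 0.2567 d⁻¹.
After decay, C = 7.860 × e^(−kt) = 7.860 × 0.7372 = 5.795 µg/L.
Second outfall: C = (911.0·5.795 + 26.50·110.0)/937.5 = 8.740 µg/L.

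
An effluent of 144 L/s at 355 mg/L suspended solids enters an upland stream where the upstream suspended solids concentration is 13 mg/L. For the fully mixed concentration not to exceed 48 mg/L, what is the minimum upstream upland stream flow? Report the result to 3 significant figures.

Set C_mix = 48: (Q·13.00 + 144.0·355.0) / (Q + 144.0) = 48
→ Q = 144.0·(355.0 − 48)/(48 − 13.00) = 1263 L/s.

1260 L/s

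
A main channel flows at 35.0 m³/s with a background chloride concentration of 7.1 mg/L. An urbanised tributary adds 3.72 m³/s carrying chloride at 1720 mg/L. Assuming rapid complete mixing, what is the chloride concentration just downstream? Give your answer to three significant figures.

Mass balance: C = (35.00·7.100 + 3.720·1720) / 38.72 = 6647/38.72 = 171.7 mg/L.

172 mg/L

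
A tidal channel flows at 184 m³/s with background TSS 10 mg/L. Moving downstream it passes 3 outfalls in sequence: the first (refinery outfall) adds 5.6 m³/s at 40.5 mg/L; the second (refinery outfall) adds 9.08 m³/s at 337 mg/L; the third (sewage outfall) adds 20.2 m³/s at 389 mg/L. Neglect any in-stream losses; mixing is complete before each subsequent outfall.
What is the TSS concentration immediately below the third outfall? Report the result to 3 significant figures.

59.3 mg/L

Below outfall 1: Q → 189.6 m³/s, C = (184.0·10.00 + 5.600·40.50)/189.6 = 10.90 mg/L.
Below outfall 2: Q → 198.7 m³/s, C = (189.6·10.90 + 9.080·337.0)/198.7 = 25.80 mg/L.
Below outfall 3: Q → 218.9 m³/s, C = (198.7·25.80 + 20.20·389.0)/218.9 = 59.32 mg/L.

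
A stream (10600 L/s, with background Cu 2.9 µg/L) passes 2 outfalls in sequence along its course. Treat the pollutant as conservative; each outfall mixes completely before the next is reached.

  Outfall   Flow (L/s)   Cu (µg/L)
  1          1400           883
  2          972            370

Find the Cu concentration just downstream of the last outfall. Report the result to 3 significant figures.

After outfall 1: Q = 10600 + 1400 = 12000 L/s; C = (10600·2.900 + 1400·883.0)/12000 = 105.6 µg/L.
After outfall 2: Q = 12000 + 972.0 = 12970 L/s; C = (12000·105.6 + 972.0·370.0)/12970 = 125.4 µg/L.

125 µg/L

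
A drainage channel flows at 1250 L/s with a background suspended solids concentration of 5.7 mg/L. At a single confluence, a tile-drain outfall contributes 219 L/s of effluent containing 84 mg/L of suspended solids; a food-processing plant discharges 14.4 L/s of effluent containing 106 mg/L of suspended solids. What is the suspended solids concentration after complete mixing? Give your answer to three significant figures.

Conservation of mass: C = (1250·5.700 + 219.0·84.00 + 14.40·106.0) / 1483 = 27050/1483 = 18.23 mg/L.

18.2 mg/L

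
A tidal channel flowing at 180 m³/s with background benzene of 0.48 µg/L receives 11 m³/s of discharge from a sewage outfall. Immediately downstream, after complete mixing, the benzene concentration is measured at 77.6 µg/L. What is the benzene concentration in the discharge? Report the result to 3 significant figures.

1340 µg/L

Mass balance: 180.0·0.4800 + 11.00·Cₑ = 191.0·77.60
→ Cₑ = (191.0·77.60 − 180.0·0.4800) / 11.00 = 1340 µg/L.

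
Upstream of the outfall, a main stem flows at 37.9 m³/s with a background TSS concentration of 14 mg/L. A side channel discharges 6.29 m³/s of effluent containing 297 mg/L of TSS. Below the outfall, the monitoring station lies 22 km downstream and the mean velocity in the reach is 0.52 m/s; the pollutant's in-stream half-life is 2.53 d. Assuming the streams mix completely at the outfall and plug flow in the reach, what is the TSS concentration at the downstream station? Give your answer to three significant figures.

Flow-weighted average: C = (37.90·14.00 + 6.290·297.0) / 44.19 = 2399/44.19 = 54.28 mg/L.
Travel time t = 22·1000 / 0.52 = 42310 s = 11.75 h.
Half-life 2.53 d → k = ln 2 / 2.53 = 0.2740 d⁻¹.
Decay over the reach: 54.28·exp(−kt) = 54.28·0.8745 = 47.47 mg/L.

47.5 mg/L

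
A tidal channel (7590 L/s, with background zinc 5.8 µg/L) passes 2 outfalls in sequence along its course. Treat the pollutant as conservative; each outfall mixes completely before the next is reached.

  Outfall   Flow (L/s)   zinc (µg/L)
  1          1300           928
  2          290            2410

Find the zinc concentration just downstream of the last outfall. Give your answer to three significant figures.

After outfall 1: Q = 7590 + 1300 = 8890 L/s; C = (7590·5.800 + 1300·928.0)/8890 = 140.7 µg/L.
After outfall 2: Q = 8890 + 290.0 = 9180 L/s; C = (8890·140.7 + 290.0·2410)/9180 = 212.3 µg/L.

212 µg/L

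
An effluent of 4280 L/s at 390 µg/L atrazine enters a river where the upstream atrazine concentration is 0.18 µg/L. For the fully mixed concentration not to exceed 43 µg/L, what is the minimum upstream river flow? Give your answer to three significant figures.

34700 L/s

Set C_mix = 43: (Q·0.1800 + 4280·390.0) / (Q + 4280) = 43
→ Q = 4280·(390.0 − 43)/(43 − 0.1800) = 34680 L/s.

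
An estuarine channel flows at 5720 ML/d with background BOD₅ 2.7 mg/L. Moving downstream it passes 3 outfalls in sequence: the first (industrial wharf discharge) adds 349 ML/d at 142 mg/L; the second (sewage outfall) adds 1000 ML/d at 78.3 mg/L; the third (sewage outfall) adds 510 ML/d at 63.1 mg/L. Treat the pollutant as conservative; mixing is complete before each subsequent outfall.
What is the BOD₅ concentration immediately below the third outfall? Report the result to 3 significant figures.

23.2 mg/L

After outfall 1: Q = 5720 + 349.0 = 6069 ML/d; C = (5720·2.700 + 349.0·142.0)/6069 = 10.71 mg/L.
After outfall 2: Q = 6069 + 1000 = 7069 ML/d; C = (6069·10.71 + 1000·78.30)/7069 = 20.27 mg/L.
After outfall 3: Q = 7069 + 510.0 = 7579 ML/d; C = (7069·20.27 + 510.0·63.10)/7579 = 23.15 mg/L.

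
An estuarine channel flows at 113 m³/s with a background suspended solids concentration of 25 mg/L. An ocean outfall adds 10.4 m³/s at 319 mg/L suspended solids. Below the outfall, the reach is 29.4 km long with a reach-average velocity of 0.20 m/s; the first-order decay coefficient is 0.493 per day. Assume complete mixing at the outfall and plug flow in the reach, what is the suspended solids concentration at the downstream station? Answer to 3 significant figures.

Mixed concentration C = ΣQC/ΣQ = (113.0·25.00 + 10.40·319.0) / 123.4 = 6143/123.4 = 49.78 mg/L.
Travel time t = 29.4·1000 / 0.20 = 147000 s = 40.83 h.
Applying C = C₀e^(−kt): 49.78 × 0.4322 = 21.52 mg/L.

21.5 mg/L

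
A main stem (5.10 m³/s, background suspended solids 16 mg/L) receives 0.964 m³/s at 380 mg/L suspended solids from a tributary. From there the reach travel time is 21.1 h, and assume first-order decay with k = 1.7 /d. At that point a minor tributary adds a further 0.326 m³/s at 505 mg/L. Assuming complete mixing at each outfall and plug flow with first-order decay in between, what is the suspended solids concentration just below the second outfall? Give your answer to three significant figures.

41.5 mg/L

Mass balance: C = (5.100·16.00 + 0.9640·380.0) / 6.064 = 447.9/6.064 = 73.87 mg/L; combined flow 6.064 m³/s.
After decay, C = 73.87 × e^(−kt) = 73.87 × 0.2243 = 16.57 mg/L.
At the second outfall, C = (6.064·16.57 + 0.3260·505.0) / (6.064 + 0.3260) = 41.49 mg/L.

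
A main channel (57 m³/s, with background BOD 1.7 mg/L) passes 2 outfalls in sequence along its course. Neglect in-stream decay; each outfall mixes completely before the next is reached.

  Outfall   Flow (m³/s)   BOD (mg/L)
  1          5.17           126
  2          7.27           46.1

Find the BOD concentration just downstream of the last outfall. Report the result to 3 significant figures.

After outfall 1: Q = 57.00 + 5.170 = 62.17 m³/s; C = (57.00·1.700 + 5.170·126.0)/62.17 = 12.04 mg/L.
After outfall 2: Q = 62.17 + 7.270 = 69.44 m³/s; C = (62.17·12.04 + 7.270·46.10)/69.44 = 15.60 mg/L.

15.6 mg/L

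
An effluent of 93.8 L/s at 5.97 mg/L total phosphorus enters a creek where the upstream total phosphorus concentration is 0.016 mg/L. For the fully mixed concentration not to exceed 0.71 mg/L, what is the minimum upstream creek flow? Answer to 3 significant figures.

711 L/s

Set C_mix = 0.71: (Q·0.01600 + 93.80·5.970) / (Q + 93.80) = 0.71
→ Q = 93.80·(5.970 − 0.71)/(0.71 − 0.01600) = 710.9 L/s.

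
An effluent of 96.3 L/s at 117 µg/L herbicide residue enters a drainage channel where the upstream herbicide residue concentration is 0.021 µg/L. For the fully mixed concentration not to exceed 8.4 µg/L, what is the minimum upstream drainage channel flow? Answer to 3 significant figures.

Set C_mix = 8.4: (Q·0.02100 + 96.30·117.0) / (Q + 96.30) = 8.4
→ Q = 96.30·(117.0 − 8.4)/(8.4 − 0.02100) = 1248 L/s.

1250 L/s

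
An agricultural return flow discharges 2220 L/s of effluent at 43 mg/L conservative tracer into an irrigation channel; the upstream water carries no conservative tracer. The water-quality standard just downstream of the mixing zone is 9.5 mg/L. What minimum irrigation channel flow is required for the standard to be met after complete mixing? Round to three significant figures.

Set C_mix = 9.5: (Q·0 + 2220·43.00) / (Q + 2220) = 9.5
→ Q = 2220·(43.00 − 9.5)/(9.5 − 0) = 7828 L/s.

7830 L/s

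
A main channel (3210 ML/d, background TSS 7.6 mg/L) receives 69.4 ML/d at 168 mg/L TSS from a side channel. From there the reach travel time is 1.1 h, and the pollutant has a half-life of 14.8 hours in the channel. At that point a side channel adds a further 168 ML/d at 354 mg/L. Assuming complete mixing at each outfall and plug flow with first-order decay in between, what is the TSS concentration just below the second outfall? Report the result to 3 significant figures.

27.2 mg/L

After mixing, C = (3210·7.600 + 69.40·168.0) / 3279 = 36060/3279 = 10.99 mg/L; combined flow 3279 ML/d.
Half-life 14.8 h → k = ln 2 / 14.8 = 0.04683 h⁻¹ = 1.124 d⁻¹.
Decay over the reach: 10.99·exp(−kt) = 10.99·0.9498 = 10.44 mg/L.
At the second outfall, C = (3279·10.44 + 168.0·354.0) / (3279 + 168.0) = 27.18 mg/L.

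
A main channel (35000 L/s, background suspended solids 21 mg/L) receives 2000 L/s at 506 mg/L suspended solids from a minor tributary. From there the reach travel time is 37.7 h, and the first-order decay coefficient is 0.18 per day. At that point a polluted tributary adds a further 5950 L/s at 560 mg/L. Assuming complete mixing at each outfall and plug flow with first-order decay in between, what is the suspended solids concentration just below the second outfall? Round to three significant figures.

Mixed concentration C = ΣQC/ΣQ = (35000·21.00 + 2000·506.0) / 37000 = 1747000/37000 = 47.22 mg/L; combined flow 37000 L/s.
Applying C = C₀e^(−kt): 47.22 × 0.7537 = 35.59 mg/L.
Second outfall: C = (37000·35.59 + 5950·560.0)/42950 = 108.2 mg/L.

108 mg/L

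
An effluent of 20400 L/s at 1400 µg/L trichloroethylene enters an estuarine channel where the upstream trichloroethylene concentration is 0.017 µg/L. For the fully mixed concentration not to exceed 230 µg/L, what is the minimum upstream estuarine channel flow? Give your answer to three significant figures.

104000 L/s

Set C_mix = 230: (Q·0.01700 + 20400·1400) / (Q + 20400) = 230
→ Q = 20400·(1400 − 230)/(230 − 0.01700) = 103800 L/s.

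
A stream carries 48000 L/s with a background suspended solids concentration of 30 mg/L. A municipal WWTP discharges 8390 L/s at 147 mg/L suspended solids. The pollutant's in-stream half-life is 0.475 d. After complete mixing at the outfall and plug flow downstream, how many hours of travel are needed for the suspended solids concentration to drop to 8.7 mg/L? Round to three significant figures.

27.9 h

After mixing, C = (48000·30.00 + 8390·147.0) / 56390 = 2673000/56390 = 47.41 mg/L.
Half-life 0.475 d → k = ln 2 / 0.475 = 1.459 d⁻¹.
47.41·exp(−k·t) = 8.7 → t = ln(47.41/8.7)/k = 100400 s = 27.88 h.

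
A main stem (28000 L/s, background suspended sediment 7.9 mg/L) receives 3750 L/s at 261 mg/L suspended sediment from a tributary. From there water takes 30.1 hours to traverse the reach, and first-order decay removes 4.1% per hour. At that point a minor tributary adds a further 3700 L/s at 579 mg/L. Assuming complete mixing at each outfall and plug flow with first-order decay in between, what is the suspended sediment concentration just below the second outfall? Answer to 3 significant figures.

70.0 mg/L

Mixed concentration C = ΣQC/ΣQ = (28000·7.900 + 3750·261.0) / 31750 = 1200000/31750 = 37.79 mg/L; combined flow 31750 L/s.
4.1%/h lost → k = −ln(1 − 0.041) = 0.04186 h⁻¹.
Applying C = C₀e^(−kt): 37.79 × 0.2836 = 10.72 mg/L.
At the second outfall, C = (31750·10.72 + 3700·579.0) / (31750 + 3700) = 70.03 mg/L.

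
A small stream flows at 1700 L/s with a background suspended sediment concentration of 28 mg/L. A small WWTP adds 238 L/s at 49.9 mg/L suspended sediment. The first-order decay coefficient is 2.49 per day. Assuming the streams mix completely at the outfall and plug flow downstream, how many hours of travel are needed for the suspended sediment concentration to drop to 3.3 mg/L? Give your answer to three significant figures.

After mixing, C = (1700·28.00 + 238.0·49.90) / 1938 = 59480/1938 = 30.69 mg/L.
30.69·exp(−k·t) = 3.3 → t = ln(30.69/3.3)/k = 77380 s = 21.49 h.

21.5 h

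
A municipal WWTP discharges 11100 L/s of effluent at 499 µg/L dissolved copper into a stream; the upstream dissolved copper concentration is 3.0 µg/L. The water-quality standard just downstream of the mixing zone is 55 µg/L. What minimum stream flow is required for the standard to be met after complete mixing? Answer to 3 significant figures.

Set C_mix = 55: (Q·3.000 + 11100·499.0) / (Q + 11100) = 55
→ Q = 11100·(499.0 − 55)/(55 − 3.000) = 94780 L/s.

94800 L/s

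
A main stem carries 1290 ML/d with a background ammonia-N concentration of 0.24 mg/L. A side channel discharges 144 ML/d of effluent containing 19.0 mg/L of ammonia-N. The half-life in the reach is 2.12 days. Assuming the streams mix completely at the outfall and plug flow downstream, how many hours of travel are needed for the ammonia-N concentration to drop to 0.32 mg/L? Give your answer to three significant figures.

139 h

Flow-weighted average: C = (1290·0.2400 + 144.0·19.00) / 1434 = 3046/1434 = 2.124 mg/L.
Half-life 2.12 d → k = ln 2 / 2.12 = 0.3270 d⁻¹.
2.124·exp(−k·t) = 0.32 → t = ln(2.124/0.32)/k = 500100 s = 138.9 h.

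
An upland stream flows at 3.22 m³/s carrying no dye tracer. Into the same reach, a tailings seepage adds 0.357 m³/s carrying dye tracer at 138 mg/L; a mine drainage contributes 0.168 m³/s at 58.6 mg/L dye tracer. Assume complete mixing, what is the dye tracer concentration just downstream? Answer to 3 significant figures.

Conservation of mass: C = (3.220·0 + 0.3570·138.0 + 0.1680·58.60) / 3.745 = 59.11/3.745 = 15.78 mg/L.

15.8 mg/L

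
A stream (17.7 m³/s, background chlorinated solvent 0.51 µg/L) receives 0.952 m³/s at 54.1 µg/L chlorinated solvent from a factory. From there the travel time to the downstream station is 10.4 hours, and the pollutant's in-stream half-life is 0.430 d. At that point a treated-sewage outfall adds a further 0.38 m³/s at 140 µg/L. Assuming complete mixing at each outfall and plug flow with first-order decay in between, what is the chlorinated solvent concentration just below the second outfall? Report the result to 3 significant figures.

4.38 µg/L

Mass balance: C = (17.70·0.5100 + 0.9520·54.10) / 18.65 = 60.53/18.65 = 3.245 µg/L; combined flow 18.65 m³/s.
Half-life 0.430 d → k = ln 2 / 0.430 = 1.612 d⁻¹.
After decay, C = 3.245 × e^(−kt) = 3.245 × 0.4973 = 1.614 µg/L.
Second outfall: C = (18.65·1.614 + 0.3800·140.0)/19.03 = 4.377 µg/L.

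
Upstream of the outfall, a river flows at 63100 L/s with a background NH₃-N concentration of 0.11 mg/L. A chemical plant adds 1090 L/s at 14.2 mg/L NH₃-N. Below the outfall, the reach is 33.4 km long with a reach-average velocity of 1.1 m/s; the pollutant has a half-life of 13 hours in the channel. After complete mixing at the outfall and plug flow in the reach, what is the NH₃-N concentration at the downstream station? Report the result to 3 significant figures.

0.223 mg/L

Conservation of mass: C = (63100·0.1100 + 1090·14.20) / 64190 = 22420/64190 = 0.3493 mg/L.
Travel time t = 33.4·1000 / 1.1 = 30360 s = 8.434 h.
Half-life 13 h → k = ln 2 / 13 = 0.05332 h⁻¹ = 1.280 d⁻¹.
After decay, C = 0.3493 × e^(−kt) = 0.3493 × 0.6378 = 0.2228 mg/L.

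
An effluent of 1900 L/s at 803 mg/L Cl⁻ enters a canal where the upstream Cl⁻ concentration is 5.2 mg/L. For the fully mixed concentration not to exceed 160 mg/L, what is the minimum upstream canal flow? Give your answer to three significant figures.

7890 L/s

Set C_mix = 160: (Q·5.200 + 1900·803.0) / (Q + 1900) = 160
→ Q = 1900·(803.0 − 160)/(160 − 5.200) = 7892 L/s.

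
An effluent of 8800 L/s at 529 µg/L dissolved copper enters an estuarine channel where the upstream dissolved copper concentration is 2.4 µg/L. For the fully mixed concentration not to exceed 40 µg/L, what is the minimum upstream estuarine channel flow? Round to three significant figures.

Set C_mix = 40: (Q·2.400 + 8800·529.0) / (Q + 8800) = 40
→ Q = 8800·(529.0 − 40)/(40 − 2.400) = 114400 L/s.

114000 L/s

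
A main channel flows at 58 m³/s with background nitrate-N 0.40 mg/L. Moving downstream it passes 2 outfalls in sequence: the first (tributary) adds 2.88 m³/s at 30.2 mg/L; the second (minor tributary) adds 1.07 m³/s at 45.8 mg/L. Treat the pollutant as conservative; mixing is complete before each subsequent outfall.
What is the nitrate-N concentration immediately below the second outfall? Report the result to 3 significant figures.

After outfall 1: Q = 58.00 + 2.880 = 60.88 m³/s; C = (58.00·0.4000 + 2.880·30.20)/60.88 = 1.810 mg/L.
After outfall 2: Q = 60.88 + 1.070 = 61.95 m³/s; C = (60.88·1.810 + 1.070·45.80)/61.95 = 2.570 mg/L.

2.57 mg/L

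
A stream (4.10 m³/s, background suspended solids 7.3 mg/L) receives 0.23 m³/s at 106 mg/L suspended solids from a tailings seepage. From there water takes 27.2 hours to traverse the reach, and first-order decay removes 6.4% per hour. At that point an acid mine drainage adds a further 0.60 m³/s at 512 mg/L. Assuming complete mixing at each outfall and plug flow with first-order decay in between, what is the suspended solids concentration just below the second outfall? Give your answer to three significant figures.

64.1 mg/L

After mixing, C = (4.100·7.300 + 0.2300·106.0) / 4.330 = 54.31/4.330 = 12.54 mg/L; combined flow 4.330 m³/s.
6.4%/h lost → k = −ln(1 − 0.064) = 0.06614 h⁻¹.
Decay over the reach: 12.54·exp(−kt) = 12.54·0.1655 = 2.075 mg/L.
At the second outfall, C = (4.330·2.075 + 0.6000·512.0) / (4.330 + 0.6000) = 64.14 mg/L.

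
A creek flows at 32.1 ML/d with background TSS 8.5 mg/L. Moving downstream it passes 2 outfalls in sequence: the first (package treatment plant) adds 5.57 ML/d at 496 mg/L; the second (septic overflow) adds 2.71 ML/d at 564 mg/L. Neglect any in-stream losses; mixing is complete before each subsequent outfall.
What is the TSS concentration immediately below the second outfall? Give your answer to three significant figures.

113 mg/L

Outfall 1: combined Q = 37.67 ML/d; C = (32.10·8.500 + 5.570·496.0)/37.67 = 80.58 mg/L.
Outfall 2: combined Q = 40.38 ML/d; C = (37.67·80.58 + 2.710·564.0)/40.38 = 113.0 mg/L.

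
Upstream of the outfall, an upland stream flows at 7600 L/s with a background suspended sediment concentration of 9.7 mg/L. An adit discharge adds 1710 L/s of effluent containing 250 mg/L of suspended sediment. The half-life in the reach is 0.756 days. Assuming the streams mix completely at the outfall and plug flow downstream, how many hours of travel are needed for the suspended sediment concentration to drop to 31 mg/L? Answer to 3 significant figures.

14.4 h

Mixed concentration C = ΣQC/ΣQ = (7600·9.700 + 1710·250.0) / 9310 = 501200/9310 = 53.84 mg/L.
Half-life 0.756 d → k = ln 2 / 0.756 = 0.9169 d⁻¹.
53.84·exp(−k·t) = 31 → t = ln(53.84/31)/k = 52010 s = 14.45 h.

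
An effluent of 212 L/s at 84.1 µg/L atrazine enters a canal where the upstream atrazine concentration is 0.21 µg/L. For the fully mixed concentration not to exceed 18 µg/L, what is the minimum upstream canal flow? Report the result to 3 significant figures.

Set C_mix = 18: (Q·0.2100 + 212.0·84.10) / (Q + 212.0) = 18
→ Q = 212.0·(84.10 − 18)/(18 − 0.2100) = 787.7 L/s.

788 L/s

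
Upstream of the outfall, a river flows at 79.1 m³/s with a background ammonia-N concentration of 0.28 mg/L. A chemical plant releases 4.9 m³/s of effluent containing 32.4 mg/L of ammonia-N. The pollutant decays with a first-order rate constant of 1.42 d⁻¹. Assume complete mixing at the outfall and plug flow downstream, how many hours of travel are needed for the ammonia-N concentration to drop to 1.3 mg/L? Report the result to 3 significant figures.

8.53 h

After mixing, C = (79.10·0.2800 + 4.900·32.40) / 84.00 = 180.9/84.00 = 2.154 mg/L.
2.154·exp(−k·t) = 1.3 → t = ln(2.154/1.3)/k = 30720 s = 8.532 h.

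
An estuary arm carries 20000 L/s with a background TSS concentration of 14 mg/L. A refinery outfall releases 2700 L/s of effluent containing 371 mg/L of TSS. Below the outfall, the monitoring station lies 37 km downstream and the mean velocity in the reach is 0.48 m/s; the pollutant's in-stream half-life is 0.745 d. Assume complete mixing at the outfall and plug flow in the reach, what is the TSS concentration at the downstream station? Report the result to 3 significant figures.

Conservation of mass: C = (20000·14.00 + 2700·371.0) / 22700 = 1282000/22700 = 56.46 mg/L.
Travel time t = 37·1000 / 0.48 = 77080 s = 21.41 h.
Half-life 0.745 d → k = ln 2 / 0.745 = 0.9304 d⁻¹.
After decay, C = 56.46 × e^(−kt) = 56.46 × 0.4360 = 24.62 mg/L.

24.6 mg/L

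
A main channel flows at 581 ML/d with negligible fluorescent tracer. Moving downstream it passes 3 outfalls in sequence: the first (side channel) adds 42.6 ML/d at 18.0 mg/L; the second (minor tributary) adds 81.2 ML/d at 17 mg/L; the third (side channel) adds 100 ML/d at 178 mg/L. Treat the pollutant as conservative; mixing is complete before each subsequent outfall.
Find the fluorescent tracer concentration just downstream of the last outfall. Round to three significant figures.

24.8 mg/L

Below outfall 1: Q → 623.6 ML/d, C = (581.0·0 + 42.60·18.00)/623.6 = 1.230 mg/L.
Below outfall 2: Q → 704.8 ML/d, C = (623.6·1.230 + 81.20·17.00)/704.8 = 3.047 mg/L.
Below outfall 3: Q → 804.8 ML/d, C = (704.8·3.047 + 100.0·178.0)/804.8 = 24.79 mg/L.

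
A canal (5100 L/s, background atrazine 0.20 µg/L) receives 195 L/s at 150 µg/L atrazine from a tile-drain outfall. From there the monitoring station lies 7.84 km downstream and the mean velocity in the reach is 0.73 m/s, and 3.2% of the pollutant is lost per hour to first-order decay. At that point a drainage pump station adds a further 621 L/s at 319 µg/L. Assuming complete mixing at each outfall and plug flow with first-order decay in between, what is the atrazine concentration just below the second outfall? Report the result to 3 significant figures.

38.1 µg/L

Conservation of mass: C = (5100·0.2000 + 195.0·150.0) / 5295 = 30270/5295 = 5.717 µg/L; combined flow 5295 L/s.
Travel time t = 7.84·1000 / 0.73 = 10740 s = 2.983 h.
3.2%/h lost → k = −ln(1 − 0.032) = 0.03252 h⁻¹.
After decay, C = 5.717 × e^(−kt) = 5.717 × 0.9075 = 5.188 µg/L.
Second outfall: C = (5295·5.188 + 621.0·319.0)/5916 = 38.13 µg/L.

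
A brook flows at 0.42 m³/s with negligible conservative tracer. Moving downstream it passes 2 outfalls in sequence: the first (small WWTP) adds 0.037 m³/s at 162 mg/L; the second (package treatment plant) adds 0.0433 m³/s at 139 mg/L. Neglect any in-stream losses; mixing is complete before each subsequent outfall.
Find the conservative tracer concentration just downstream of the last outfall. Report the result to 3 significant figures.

24.0 mg/L

Below outfall 1: Q → 0.4570 m³/s, C = (0.4200·0 + 0.03700·162.0)/0.4570 = 13.12 mg/L.
Below outfall 2: Q → 0.5003 m³/s, C = (0.4570·13.12 + 0.04330·139.0)/0.5003 = 24.01 mg/L.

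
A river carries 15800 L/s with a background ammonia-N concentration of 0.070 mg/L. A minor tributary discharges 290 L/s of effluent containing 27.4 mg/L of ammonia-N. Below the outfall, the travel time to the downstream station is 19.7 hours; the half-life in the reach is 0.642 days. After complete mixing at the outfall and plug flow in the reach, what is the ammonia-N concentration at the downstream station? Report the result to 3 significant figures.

Flow-weighted average: C = (15800·0.07000 + 290.0·27.40) / 16090 = 9052/16090 = 0.5626 mg/L.
Half-life 0.642 d → k = ln 2 / 0.642 = 1.080 d⁻¹.
Applying C = C₀e^(−kt): 0.5626 × 0.4122 = 0.2319 mg/L.

0.232 mg/L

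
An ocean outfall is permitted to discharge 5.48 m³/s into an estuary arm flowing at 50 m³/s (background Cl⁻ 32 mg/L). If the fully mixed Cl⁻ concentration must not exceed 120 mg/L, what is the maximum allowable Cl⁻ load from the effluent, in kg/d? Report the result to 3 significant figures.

Mass balance at the limit: 50.00·32.00 + 5.480·Cₑ = 55.48·120 → Cₑ = 922.9 mg/L.
Load = 5.480 m³/s × 922.9 g/m³ × 86 400 s/d = 437000 kg/d.

437000 kg/d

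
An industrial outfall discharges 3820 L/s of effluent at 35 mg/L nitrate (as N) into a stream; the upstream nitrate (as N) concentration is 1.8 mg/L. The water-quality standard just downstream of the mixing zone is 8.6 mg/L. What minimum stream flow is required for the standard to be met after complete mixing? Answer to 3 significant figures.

14800 L/s

Set C_mix = 8.6: (Q·1.800 + 3820·35.00) / (Q + 3820) = 8.6
→ Q = 3820·(35.00 − 8.6)/(8.6 − 1.800) = 14830 L/s.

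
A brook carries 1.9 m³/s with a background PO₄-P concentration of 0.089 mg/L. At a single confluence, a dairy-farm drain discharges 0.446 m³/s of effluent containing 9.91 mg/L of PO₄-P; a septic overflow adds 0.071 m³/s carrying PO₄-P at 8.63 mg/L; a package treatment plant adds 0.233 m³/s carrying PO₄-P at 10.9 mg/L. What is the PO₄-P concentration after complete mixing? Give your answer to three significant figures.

2.92 mg/L

Conservation of mass: C = (1.900·0.08900 + 0.4460·9.910 + 0.07100·8.630 + 0.2330·10.90) / 2.650 = 7.741/2.650 = 2.921 mg/L.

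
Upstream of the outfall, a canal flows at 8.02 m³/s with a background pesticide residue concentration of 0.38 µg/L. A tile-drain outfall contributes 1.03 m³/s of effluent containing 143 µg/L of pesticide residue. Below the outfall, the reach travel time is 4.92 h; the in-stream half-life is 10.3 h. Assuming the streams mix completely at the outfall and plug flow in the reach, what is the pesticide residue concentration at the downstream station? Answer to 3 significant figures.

11.9 µg/L

Mixed concentration C = ΣQC/ΣQ = (8.020·0.3800 + 1.030·143.0) / 9.050 = 150.3/9.050 = 16.61 µg/L.
Half-life 10.3 h → k = ln 2 / 10.3 = 0.06730 h⁻¹ = 1.615 d⁻¹.
Decay over the reach: 16.61·exp(−kt) = 16.61·0.7181 = 11.93 µg/L.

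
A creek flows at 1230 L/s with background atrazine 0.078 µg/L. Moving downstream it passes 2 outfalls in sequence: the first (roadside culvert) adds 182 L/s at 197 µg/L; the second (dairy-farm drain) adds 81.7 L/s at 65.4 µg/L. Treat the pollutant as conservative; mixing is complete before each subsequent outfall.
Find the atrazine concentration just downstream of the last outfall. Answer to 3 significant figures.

Outfall 1: combined Q = 1412 L/s; C = (1230·0.07800 + 182.0·197.0)/1412 = 25.46 µg/L.
Outfall 2: combined Q = 1494 L/s; C = (1412·25.46 + 81.70·65.40)/1494 = 27.64 µg/L.

27.6 µg/L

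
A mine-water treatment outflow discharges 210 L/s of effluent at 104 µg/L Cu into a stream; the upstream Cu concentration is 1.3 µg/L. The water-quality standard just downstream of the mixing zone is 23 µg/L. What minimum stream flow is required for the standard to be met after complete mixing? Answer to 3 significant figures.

Set C_mix = 23: (Q·1.300 + 210.0·104.0) / (Q + 210.0) = 23
→ Q = 210.0·(104.0 − 23)/(23 − 1.300) = 783.9 L/s.

784 L/s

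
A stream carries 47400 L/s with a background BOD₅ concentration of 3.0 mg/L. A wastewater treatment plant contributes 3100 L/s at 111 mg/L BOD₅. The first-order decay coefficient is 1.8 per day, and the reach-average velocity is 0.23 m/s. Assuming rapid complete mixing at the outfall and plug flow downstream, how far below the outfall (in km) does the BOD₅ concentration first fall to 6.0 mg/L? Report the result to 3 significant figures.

5.22 km

After mixing, C = (47400·3.000 + 3100·111.0) / 50500 = 486300/50500 = 9.630 mg/L.
Set 9.630·exp(−k·t) = 6.0 → t = ln(9.630/6.0)/k = 22710 s = 6.308 h.
Distance = v·t = 0.23·22710 = 5223 m = 5.223 km.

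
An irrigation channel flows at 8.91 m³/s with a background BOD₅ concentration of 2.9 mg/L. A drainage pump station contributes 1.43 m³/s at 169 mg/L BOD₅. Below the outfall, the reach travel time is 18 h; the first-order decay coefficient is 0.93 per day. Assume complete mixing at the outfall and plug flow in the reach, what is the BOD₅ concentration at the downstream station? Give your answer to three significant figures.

12.9 mg/L

After mixing, C = (8.910·2.900 + 1.430·169.0) / 10.34 = 267.5/10.34 = 25.87 mg/L.
Applying C = C₀e^(−kt): 25.87 × 0.4978 = 12.88 mg/L.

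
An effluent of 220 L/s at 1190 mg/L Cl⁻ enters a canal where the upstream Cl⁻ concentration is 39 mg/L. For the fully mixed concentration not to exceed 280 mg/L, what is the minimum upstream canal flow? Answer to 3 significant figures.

831 L/s

Set C_mix = 280: (Q·39.00 + 220.0·1190) / (Q + 220.0) = 280
→ Q = 220.0·(1190 − 280)/(280 − 39.00) = 830.7 L/s.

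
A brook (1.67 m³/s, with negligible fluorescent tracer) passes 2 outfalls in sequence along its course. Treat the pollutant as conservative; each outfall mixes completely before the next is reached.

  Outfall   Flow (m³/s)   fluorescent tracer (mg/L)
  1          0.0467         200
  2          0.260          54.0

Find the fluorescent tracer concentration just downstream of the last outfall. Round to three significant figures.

11.8 mg/L

Below outfall 1: Q → 1.717 m³/s, C = (1.670·0 + 0.04670·200.0)/1.717 = 5.441 mg/L.
Below outfall 2: Q → 1.977 m³/s, C = (1.717·5.441 + 0.2600·54.00)/1.977 = 11.83 mg/L.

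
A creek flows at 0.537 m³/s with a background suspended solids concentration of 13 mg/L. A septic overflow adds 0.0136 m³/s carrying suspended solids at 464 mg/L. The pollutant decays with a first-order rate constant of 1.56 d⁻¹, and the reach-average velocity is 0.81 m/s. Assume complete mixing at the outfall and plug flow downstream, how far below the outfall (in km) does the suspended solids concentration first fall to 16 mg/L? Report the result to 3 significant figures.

18.5 km

Mass balance: C = (0.5370·13.00 + 0.01360·464.0) / 0.5506 = 13.29/0.5506 = 24.14 mg/L.
Set 24.14·exp(−k·t) = 16 → t = ln(24.14/16)/k = 22780 s = 6.327 h.
Distance = v·t = 0.81·22780 = 18450 m = 18.45 km.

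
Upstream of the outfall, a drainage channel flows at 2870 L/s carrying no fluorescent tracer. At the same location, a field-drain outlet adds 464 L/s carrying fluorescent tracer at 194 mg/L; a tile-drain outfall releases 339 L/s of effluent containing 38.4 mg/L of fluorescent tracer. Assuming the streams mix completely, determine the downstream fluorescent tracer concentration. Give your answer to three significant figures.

28.1 mg/L

Mass balance: C = (2870·0 + 464.0·194.0 + 339.0·38.40) / 3673 = 103000/3673 = 28.05 mg/L.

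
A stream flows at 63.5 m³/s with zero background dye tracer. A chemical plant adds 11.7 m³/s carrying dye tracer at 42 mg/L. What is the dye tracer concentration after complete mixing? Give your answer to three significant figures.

6.53 mg/L

Mass balance: C = (63.50·0 + 11.70·42.00) / 75.20 = 491.4/75.20 = 6.535 mg/L.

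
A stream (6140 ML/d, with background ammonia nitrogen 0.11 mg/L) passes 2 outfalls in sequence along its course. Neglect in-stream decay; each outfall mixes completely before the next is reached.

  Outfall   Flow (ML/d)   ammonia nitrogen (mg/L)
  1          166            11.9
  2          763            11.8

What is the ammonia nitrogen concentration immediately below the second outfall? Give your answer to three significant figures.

After outfall 1: Q = 6140 + 166.0 = 6306 ML/d; C = (6140·0.1100 + 166.0·11.90)/6306 = 0.4204 mg/L.
After outfall 2: Q = 6306 + 763.0 = 7069 ML/d; C = (6306·0.4204 + 763.0·11.80)/7069 = 1.649 mg/L.

1.65 mg/L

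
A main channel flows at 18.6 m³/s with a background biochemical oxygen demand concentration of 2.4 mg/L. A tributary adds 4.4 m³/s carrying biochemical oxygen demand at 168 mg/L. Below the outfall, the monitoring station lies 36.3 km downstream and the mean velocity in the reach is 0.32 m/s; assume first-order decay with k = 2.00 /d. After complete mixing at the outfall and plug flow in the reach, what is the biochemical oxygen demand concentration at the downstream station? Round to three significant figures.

2.47 mg/L

After mixing, C = (18.60·2.400 + 4.400·168.0) / 23.00 = 783.8/23.00 = 34.08 mg/L.
Travel time t = 36.3·1000 / 0.32 = 113400 s = 31.51 h.
First-order decay: C = 34.08·exp(−k·t) = 34.08·0.07238 = 2.467 mg/L.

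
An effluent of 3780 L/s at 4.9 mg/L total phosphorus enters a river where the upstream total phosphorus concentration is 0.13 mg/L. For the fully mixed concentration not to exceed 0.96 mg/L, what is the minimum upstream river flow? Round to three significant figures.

Set C_mix = 0.96: (Q·0.1300 + 3780·4.900) / (Q + 3780) = 0.96
→ Q = 3780·(4.900 − 0.96)/(0.96 − 0.1300) = 17940 L/s.

17900 L/s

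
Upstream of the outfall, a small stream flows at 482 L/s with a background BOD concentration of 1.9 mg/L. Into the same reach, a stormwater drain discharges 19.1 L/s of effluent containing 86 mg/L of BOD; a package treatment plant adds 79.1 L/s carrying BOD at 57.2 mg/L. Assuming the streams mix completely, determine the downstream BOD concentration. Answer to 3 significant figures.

12.2 mg/L

Flow-weighted average: C = (482.0·1.900 + 19.10·86.00 + 79.10·57.20) / 580.2 = 7083/580.2 = 12.21 mg/L.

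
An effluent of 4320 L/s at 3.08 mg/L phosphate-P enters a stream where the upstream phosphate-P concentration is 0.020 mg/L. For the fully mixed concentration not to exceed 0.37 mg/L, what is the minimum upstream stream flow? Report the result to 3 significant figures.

Set C_mix = 0.37: (Q·0.02000 + 4320·3.080) / (Q + 4320) = 0.37
→ Q = 4320·(3.080 − 0.37)/(0.37 − 0.02000) = 33450 L/s.

33400 L/s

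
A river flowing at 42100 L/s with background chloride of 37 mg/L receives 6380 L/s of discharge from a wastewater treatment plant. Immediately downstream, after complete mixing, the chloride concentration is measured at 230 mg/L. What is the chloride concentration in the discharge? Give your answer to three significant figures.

Mass balance: 42100·37.00 + 6380·Cₑ = 48480·230.0
→ Cₑ = (48480·230.0 − 42100·37.00) / 6380 = 1504 mg/L.

1500 mg/L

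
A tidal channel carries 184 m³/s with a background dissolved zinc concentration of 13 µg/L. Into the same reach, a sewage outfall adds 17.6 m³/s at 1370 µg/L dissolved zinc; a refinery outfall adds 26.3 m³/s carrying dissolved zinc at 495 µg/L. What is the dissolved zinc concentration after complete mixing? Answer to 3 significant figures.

173 µg/L

Mixed concentration C = ΣQC/ΣQ = (184.0·13.00 + 17.60·1370 + 26.30·495.0) / 227.9 = 39520/227.9 = 173.4 µg/L.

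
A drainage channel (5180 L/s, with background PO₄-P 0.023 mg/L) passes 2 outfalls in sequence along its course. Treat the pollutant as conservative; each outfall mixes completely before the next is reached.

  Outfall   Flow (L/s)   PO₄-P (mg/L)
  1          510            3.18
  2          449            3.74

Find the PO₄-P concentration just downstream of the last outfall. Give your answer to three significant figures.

0.557 mg/L

Below outfall 1: Q → 5690 L/s, C = (5180·0.02300 + 510.0·3.180)/5690 = 0.3060 mg/L.
Below outfall 2: Q → 6139 L/s, C = (5690·0.3060 + 449.0·3.740)/6139 = 0.5571 mg/L.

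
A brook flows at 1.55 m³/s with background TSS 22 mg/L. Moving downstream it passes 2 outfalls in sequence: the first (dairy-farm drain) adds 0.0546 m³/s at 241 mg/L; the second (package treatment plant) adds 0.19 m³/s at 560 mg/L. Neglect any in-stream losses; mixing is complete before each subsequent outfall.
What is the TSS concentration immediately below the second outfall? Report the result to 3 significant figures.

85.6 mg/L

Outfall 1: combined Q = 1.605 m³/s; C = (1.550·22.00 + 0.05460·241.0)/1.605 = 29.45 mg/L.
Outfall 2: combined Q = 1.795 m³/s; C = (1.605·29.45 + 0.1900·560.0)/1.795 = 85.62 mg/L.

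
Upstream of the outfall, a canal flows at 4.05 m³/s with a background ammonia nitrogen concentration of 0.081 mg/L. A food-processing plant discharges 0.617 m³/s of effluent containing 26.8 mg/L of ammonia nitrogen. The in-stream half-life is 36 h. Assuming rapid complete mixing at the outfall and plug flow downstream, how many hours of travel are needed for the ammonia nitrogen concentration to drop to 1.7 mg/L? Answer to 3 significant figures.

Conservation of mass: C = (4.050·0.08100 + 0.6170·26.80) / 4.667 = 16.86/4.667 = 3.613 mg/L.
Half-life 36 h → k = ln 2 / 36 = 0.01925 h⁻¹ = 0.4621 d⁻¹.
3.613·exp(−k·t) = 1.7 → t = ln(3.613/1.7)/k = 141000 s = 39.16 h.

39.2 h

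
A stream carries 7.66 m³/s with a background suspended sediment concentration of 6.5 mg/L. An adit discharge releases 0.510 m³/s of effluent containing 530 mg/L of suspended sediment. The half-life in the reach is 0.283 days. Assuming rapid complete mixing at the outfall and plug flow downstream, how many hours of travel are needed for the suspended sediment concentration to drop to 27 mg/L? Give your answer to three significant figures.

Mass balance: C = (7.660·6.500 + 0.5100·530.0) / 8.170 = 320.1/8.170 = 39.18 mg/L.
Half-life 0.283 d → k = ln 2 / 0.283 = 2.449 d⁻¹.
39.18·exp(−k·t) = 27 → t = ln(39.18/27)/k = 13130 s = 3.648 h.

3.65 h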